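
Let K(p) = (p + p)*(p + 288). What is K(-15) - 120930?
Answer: -129120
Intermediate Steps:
K(p) = 2*p*(288 + p) (K(p) = (2*p)*(288 + p) = 2*p*(288 + p))
K(-15) - 120930 = 2*(-15)*(288 - 15) - 120930 = 2*(-15)*273 - 120930 = -8190 - 120930 = -129120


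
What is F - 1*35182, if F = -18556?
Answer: -53738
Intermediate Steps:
F - 1*35182 = -18556 - 1*35182 = -18556 - 35182 = -53738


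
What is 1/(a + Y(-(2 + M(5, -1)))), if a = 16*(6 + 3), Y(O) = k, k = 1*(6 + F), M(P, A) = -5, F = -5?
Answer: 1/145 ≈ 0.0068966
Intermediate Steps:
k = 1 (k = 1*(6 - 5) = 1*1 = 1)
Y(O) = 1
a = 144 (a = 16*9 = 144)
1/(a + Y(-(2 + M(5, -1)))) = 1/(144 + 1) = 1/145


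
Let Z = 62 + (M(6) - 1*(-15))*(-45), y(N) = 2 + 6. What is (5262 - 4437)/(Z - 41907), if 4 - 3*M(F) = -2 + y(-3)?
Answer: -165/8498 ≈ -0.019416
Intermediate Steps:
y(N) = 8
M(F) = -2/3 (M(F) = 4/3 - (-2 + 8)/3 = 4/3 - 1/3*6 = 4/3 - 2 = -2/3)
Z = -583 (Z = 62 + (-2/3 - 1*(-15))*(-45) = 62 + (-2/3 + 15)*(-45) = 62 + (43/3)*(-45) = 62 - 645 = -583)
(5262 - 4437)/(Z - 41907) = (5262 - 4437)/(-583 - 41907) = 825/(-42490) = 825*(-1/42490) = -165/8498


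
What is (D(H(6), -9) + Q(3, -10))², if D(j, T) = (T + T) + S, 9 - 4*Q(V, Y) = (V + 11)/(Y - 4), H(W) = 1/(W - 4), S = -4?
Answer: 1521/4 ≈ 380.25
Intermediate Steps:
H(W) = 1/(-4 + W)
Q(V, Y) = 9/4 - (11 + V)/(4*(-4 + Y)) (Q(V, Y) = 9/4 - (V + 11)/(4*(Y - 4)) = 9/4 - (11 + V)/(4*(-4 + Y)))
D(j, T) = -4 + 2*T (D(j, T) = (T + T) - 4 = 2*T - 4 = -4 + 2*T)
(D(H(6), -9) + Q(3, -10))² = ((-4 + 2*(-9)) + (-47 - 1*3 + 9*(-10))/(4*(-4 - 10)))² = ((-4 - 18) + (¼)*(-47 - 3 - 90)/(-14))² = (-22 + (¼)*(-1/14)*(-140))² = (-22 + 5/2)² = (-39/2)² = 1521/4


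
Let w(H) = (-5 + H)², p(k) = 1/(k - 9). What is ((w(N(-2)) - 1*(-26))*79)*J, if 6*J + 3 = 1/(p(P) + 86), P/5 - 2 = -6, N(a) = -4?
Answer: -31487425/7479 ≈ -4210.1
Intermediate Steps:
P = -20 (P = 10 + 5*(-6) = 10 - 30 = -20)
p(k) = 1/(-9 + k)
J = -3725/7479 (J = -½ + 1/(6*(1/(-9 - 20) + 86)) = -½ + 1/(6*(1/(-29) + 86)) = -½ + 1/(6*(-1/29 + 86)) = -½ + 1/(6*(2493/29)) = -½ + (⅙)*(29/2493) = -½ + 29/14958 = -3725/7479 ≈ -0.49806)
((w(N(-2)) - 1*(-26))*79)*J = (((-5 - 4)² - 1*(-26))*79)*(-3725/7479) = (((-9)² + 26)*79)*(-3725/7479) = ((81 + 26)*79)*(-3725/7479) = (107*79)*(-3725/7479) = 8453*(-3725/7479) = -31487425/7479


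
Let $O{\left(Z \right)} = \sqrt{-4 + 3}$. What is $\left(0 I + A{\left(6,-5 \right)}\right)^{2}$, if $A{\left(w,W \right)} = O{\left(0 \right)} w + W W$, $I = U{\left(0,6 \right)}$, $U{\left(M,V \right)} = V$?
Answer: $589 + 300 i \approx 589.0 + 300.0 i$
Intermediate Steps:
$O{\left(Z \right)} = i$ ($O{\left(Z \right)} = \sqrt{-1} = i$)
$I = 6$
$A{\left(w,W \right)} = W^{2} + i w$ ($A{\left(w,W \right)} = i w + W W = i w + W^{2} = W^{2} + i w$)
$\left(0 I + A{\left(6,-5 \right)}\right)^{2} = \left(0 \cdot 6 + \left(\left(-5\right)^{2} + i 6\right)\right)^{2} = \left(0 + \left(25 + 6 i\right)\right)^{2} = \left(25 + 6 i\right)^{2}$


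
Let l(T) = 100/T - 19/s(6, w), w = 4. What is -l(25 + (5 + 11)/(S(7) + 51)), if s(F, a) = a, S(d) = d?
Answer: 2327/2932 ≈ 0.79366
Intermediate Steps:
l(T) = -19/4 + 100/T (l(T) = 100/T - 19/4 = -19/4 + 100/T)
-l(25 + (5 + 11)/(S(7) + 51)) = -(-19/4 + 100/(25 + (5 + 11)/(7 + 51))) = -(-19/4 + 100/(25 + 16/58)) = -(-19/4 + 100/(25 + 16*(1/58))) = -(-19/4 + 100/(25 + 8/29)) = -(-19/4 + 100/(733/29)) = -(-19/4 + 100*(29/733)) = -(-19/4 + 2900/733) = -1*(-2327/2932) = 2327/2932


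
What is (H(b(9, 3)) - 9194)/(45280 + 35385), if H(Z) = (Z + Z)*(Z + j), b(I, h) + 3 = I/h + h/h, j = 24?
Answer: -9144/80665 ≈ -0.11336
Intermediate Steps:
b(I, h) = -2 + I/h (b(I, h) = -3 + (I/h + h/h) = -3 + (I/h + 1) = -3 + (1 + I/h) = -2 + I/h)
H(Z) = 2*Z*(24 + Z) (H(Z) = (Z + Z)*(Z + 24) = (2*Z)*(24 + Z) = 2*Z*(24 + Z))
(H(b(9, 3)) - 9194)/(45280 + 35385) = (2*(-2 + 9/3)*(24 + (-2 + 9/3)) - 9194)/(45280 + 35385) = (2*(-2 + 9*(⅓))*(24 + (-2 + 9*(⅓))) - 9194)/80665 = (2*(-2 + 3)*(24 + (-2 + 3)) - 9194)*(1/80665) = (2*1*(24 + 1) - 9194)*(1/80665) = (2*1*25 - 9194)*(1/80665) = (50 - 9194)*(1/80665) = -9144*1/80665 = -9144/80665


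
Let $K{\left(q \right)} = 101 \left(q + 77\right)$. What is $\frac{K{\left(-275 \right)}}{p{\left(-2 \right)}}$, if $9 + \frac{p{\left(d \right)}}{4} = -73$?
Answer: $\frac{9999}{164} \approx 60.969$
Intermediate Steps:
$K{\left(q \right)} = 7777 + 101 q$ ($K{\left(q \right)} = 101 \left(77 + q\right) = 7777 + 101 q$)
$p{\left(d \right)} = -328$ ($p{\left(d \right)} = -36 + 4 \left(-73\right) = -36 - 292 = -328$)
$\frac{K{\left(-275 \right)}}{p{\left(-2 \right)}} = \frac{7777 + 101 \left(-275\right)}{-328} = \left(7777 - 27775\right) \left(- \frac{1}{328}\right) = \left(-19998\right) \left(- \frac{1}{328}\right) = \frac{9999}{164}$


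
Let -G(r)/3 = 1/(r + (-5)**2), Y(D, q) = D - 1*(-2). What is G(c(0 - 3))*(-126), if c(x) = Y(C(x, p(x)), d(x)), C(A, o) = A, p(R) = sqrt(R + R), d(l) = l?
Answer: 63/4 ≈ 15.750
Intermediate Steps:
p(R) = sqrt(2)*sqrt(R) (p(R) = sqrt(2*R) = sqrt(2)*sqrt(R))
Y(D, q) = 2 + D (Y(D, q) = D + 2 = 2 + D)
c(x) = 2 + x
G(r) = -3/(25 + r) (G(r) = -3/(r + (-5)**2) = -3/(r + 25) = -3/(25 + r))
G(c(0 - 3))*(-126) = -3/(25 + (2 + (0 - 3)))*(-126) = -3/(25 + (2 - 3))*(-126) = -3/(25 - 1)*(-126) = -3/24*(-126) = -3*1/24*(-126) = -1/8*(-126) = 63/4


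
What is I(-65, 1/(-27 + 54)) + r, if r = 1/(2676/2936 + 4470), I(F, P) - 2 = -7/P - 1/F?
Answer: -39885114236/213307185 ≈ -186.98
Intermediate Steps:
I(F, P) = 2 - 1/F - 7/P (I(F, P) = 2 + (-7/P - 1/F) = 2 + (-1/F - 7/P) = 2 - 1/F - 7/P)
r = 734/3281649 (r = 1/(2676*(1/2936) + 4470) = 1/(669/734 + 4470) = 1/(3281649/734) = 734/3281649 ≈ 0.00022367)
I(-65, 1/(-27 + 54)) + r = (2 - 1/(-65) - 7/(1/(-27 + 54))) + 734/3281649 = (2 - 1*(-1/65) - 7/(1/27)) + 734/3281649 = (2 + 1/65 - 7/1/27) + 734/3281649 = (2 + 1/65 - 7*27) + 734/3281649 = (2 + 1/65 - 189) + 734/3281649 = -12154/65 + 734/3281649 = -39885114236/213307185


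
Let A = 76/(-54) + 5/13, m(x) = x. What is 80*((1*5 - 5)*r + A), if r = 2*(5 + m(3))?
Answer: -28720/351 ≈ -81.823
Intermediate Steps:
A = -359/351 (A = 76*(-1/54) + 5*(1/13) = -38/27 + 5/13 = -359/351 ≈ -1.0228)
r = 16 (r = 2*(5 + 3) = 2*8 = 16)
80*((1*5 - 5)*r + A) = 80*((1*5 - 5)*16 - 359/351) = 80*((5 - 5)*16 - 359/351) = 80*(0*16 - 359/351) = 80*(0 - 359/351) = 80*(-359/351) = -28720/351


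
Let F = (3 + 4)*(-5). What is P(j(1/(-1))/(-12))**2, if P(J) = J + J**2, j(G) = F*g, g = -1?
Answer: 648025/20736 ≈ 31.251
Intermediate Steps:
F = -35 (F = 7*(-5) = -35)
j(G) = 35 (j(G) = -35*(-1) = 35)
P(j(1/(-1))/(-12))**2 = ((35/(-12))*(1 + 35/(-12)))**2 = ((35*(-1/12))*(1 + 35*(-1/12)))**2 = (-35*(1 - 35/12)/12)**2 = (-35/12*(-23/12))**2 = (805/144)**2 = 648025/20736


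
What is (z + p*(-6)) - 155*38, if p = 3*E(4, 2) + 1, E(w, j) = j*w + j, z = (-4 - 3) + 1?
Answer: -6082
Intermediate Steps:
z = -6 (z = -7 + 1 = -6)
E(w, j) = j + j*w
p = 31 (p = 3*(2*(1 + 4)) + 1 = 3*(2*5) + 1 = 3*10 + 1 = 30 + 1 = 31)
(z + p*(-6)) - 155*38 = (-6 + 31*(-6)) - 155*38 = (-6 - 186) - 5890 = -192 - 5890 = -6082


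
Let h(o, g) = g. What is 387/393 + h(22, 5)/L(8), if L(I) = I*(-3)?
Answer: 2441/3144 ≈ 0.77640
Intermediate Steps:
L(I) = -3*I
387/393 + h(22, 5)/L(8) = 387/393 + 5/((-3*8)) = 387*(1/393) + 5/(-24) = 129/131 + 5*(-1/24) = 129/131 - 5/24 = 2441/3144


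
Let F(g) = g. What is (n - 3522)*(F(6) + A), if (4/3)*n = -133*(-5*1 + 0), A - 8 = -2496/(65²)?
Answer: -26350647/650 ≈ -40539.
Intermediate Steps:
A = 2408/325 (A = 8 - 2496/(65²) = 8 - 2496/4225 = 8 - 2496*1/4225 = 8 - 192/325 = 2408/325 ≈ 7.4092)
n = 1995/4 (n = 3*(-133*(-5*1 + 0))/4 = 3*(-133*(-5 + 0))/4 = 3*(-133*(-5))/4 = (¾)*665 = 1995/4 ≈ 498.75)
(n - 3522)*(F(6) + A) = (1995/4 - 3522)*(6 + 2408/325) = -12093/4*4358/325 = -26350647/650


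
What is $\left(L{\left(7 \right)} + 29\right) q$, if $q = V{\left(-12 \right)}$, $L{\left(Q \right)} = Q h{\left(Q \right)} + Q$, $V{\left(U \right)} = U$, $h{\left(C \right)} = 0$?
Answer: $-432$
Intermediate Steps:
$L{\left(Q \right)} = Q$ ($L{\left(Q \right)} = Q 0 + Q = 0 + Q = Q$)
$q = -12$
$\left(L{\left(7 \right)} + 29\right) q = \left(7 + 29\right) \left(-12\right) = 36 \left(-12\right) = -432$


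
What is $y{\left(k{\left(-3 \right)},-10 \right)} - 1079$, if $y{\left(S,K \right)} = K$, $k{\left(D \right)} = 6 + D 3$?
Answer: $-1089$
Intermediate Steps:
$k{\left(D \right)} = 6 + 3 D$
$y{\left(k{\left(-3 \right)},-10 \right)} - 1079 = -10 - 1079 = -1089$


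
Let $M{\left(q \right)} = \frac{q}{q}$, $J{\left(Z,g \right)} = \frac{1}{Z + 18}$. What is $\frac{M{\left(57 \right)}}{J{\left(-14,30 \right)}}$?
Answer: $4$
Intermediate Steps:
$J{\left(Z,g \right)} = \frac{1}{18 + Z}$
$M{\left(q \right)} = 1$
$\frac{M{\left(57 \right)}}{J{\left(-14,30 \right)}} = 1 \frac{1}{\frac{1}{18 - 14}} = 1 \frac{1}{\frac{1}{4}} = 1 \cdot 4 = 4$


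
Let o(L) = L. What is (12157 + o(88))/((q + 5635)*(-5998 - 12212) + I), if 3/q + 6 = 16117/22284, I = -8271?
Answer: -1439852815/12065751173607 ≈ -0.00011933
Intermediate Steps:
q = -66852/117587 (q = 3/(-6 + 16117/22284) = 3/(-117587/22284) = 3*(-22284/117587) = -66852/117587 ≈ -0.56853)
(12157 + o(88))/((q + 5635)*(-5998 - 12212) + I) = (12157 + 88)/((-66852/117587 + 5635)*(-5998 - 12212) - 8271) = 12245/((662535893/117587)*(-18210) - 8271) = 12245/(-12064778611530/117587 - 8271) = 12245/(-12065751173607/117587) = 12245*(-117587/12065751173607) = -1439852815/12065751173607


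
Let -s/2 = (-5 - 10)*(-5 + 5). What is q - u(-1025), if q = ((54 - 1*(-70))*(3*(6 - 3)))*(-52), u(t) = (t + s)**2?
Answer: -1108657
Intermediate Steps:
s = 0 (s = -2*(-5 - 10)*(-5 + 5) = -(-30)*0 = -2*0 = 0)
u(t) = t**2 (u(t) = (t + 0)**2 = t**2)
q = -58032 (q = ((54 + 70)*(3*3))*(-52) = (124*9)*(-52) = 1116*(-52) = -58032)
q - u(-1025) = -58032 - 1*(-1025)**2 = -58032 - 1*1050625 = -58032 - 1050625 = -1108657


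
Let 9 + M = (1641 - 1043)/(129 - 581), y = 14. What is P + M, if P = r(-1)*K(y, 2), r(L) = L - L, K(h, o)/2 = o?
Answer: -2333/226 ≈ -10.323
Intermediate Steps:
K(h, o) = 2*o
r(L) = 0
M = -2333/226 (M = -9 + (1641 - 1043)/(129 - 581) = -9 + 598/(-452) = -9 + 598*(-1/452) = -9 - 299/226 = -2333/226 ≈ -10.323)
P = 0 (P = 0*(2*2) = 0*4 = 0)
P + M = 0 - 2333/226 = -2333/226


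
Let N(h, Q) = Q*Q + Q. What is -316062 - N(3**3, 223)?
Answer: -366014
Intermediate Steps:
N(h, Q) = Q + Q**2 (N(h, Q) = Q**2 + Q = Q + Q**2)
-316062 - N(3**3, 223) = -316062 - 223*(1 + 223) = -316062 - 223*224 = -316062 - 1*49952 = -316062 - 49952 = -366014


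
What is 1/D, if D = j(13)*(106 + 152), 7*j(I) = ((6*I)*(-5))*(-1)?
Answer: 7/100620 ≈ 6.9569e-5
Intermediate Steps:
j(I) = 30*I/7 (j(I) = (((6*I)*(-5))*(-1))/7 = (-30*I*(-1))/7 = (30*I)/7 = 30*I/7)
D = 100620/7 (D = ((30/7)*13)*(106 + 152) = (390/7)*258 = 100620/7 ≈ 14374.)
1/D = 1/(100620/7) = 7/100620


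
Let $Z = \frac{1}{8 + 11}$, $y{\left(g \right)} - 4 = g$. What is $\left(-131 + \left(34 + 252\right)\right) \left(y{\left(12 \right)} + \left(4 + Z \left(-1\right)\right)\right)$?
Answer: $\frac{58745}{19} \approx 3091.8$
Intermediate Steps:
$y{\left(g \right)} = 4 + g$
$Z = \frac{1}{19} \approx 0.052632$
$\left(-131 + \left(34 + 252\right)\right) \left(y{\left(12 \right)} + \left(4 + Z \left(-1\right)\right)\right) = \left(-131 + \left(34 + 252\right)\right) \left(\left(4 + 12\right) + \left(4 + \frac{1}{19} \left(-1\right)\right)\right) = \left(-131 + 286\right) \left(16 + \left(4 - \frac{1}{19}\right)\right) = 155 \left(16 + \frac{75}{19}\right) = 155 \cdot \frac{379}{19} = \frac{58745}{19}$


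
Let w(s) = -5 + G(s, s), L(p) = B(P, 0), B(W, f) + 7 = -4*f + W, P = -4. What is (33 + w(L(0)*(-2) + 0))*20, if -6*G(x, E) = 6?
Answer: 540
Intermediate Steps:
G(x, E) = -1 (G(x, E) = -⅙*6 = -1)
B(W, f) = -7 + W - 4*f (B(W, f) = -7 + (-4*f + W) = -7 + (W - 4*f) = -7 + W - 4*f)
L(p) = -11 (L(p) = -7 - 4 - 4*0 = -7 - 4 + 0 = -11)
w(s) = -6 (w(s) = -5 - 1 = -6)
(33 + w(L(0)*(-2) + 0))*20 = (33 - 6)*20 = 27*20 = 540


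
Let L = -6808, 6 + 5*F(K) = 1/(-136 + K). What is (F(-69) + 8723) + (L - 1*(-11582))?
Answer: 13833194/1025 ≈ 13496.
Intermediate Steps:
F(K) = -6/5 + 1/(5*(-136 + K))
(F(-69) + 8723) + (L - 1*(-11582)) = ((817 - 6*(-69))/(5*(-136 - 69)) + 8723) + (-6808 - 1*(-11582)) = ((1/5)*(817 + 414)/(-205) + 8723) + (-6808 + 11582) = ((1/5)*(-1/205)*1231 + 8723) + 4774 = (-1231/1025 + 8723) + 4774 = 8939844/1025 + 4774 = 13833194/1025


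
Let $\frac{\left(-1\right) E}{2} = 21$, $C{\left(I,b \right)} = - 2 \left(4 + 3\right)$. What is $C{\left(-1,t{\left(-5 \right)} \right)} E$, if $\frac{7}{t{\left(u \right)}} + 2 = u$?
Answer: $588$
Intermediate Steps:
$t{\left(u \right)} = \frac{7}{-2 + u}$
$C{\left(I,b \right)} = -14$ ($C{\left(I,b \right)} = \left(-2\right) 7 = -14$)
$E = -42$ ($E = \left(-2\right) 21 = -42$)
$C{\left(-1,t{\left(-5 \right)} \right)} E = \left(-14\right) \left(-42\right) = 588$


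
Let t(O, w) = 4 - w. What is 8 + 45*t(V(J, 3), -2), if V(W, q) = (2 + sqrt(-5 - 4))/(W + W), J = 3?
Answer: 278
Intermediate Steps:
V(W, q) = (2 + 3*I)/(2*W) (V(W, q) = (2 + sqrt(-9))/((2*W)) = (2 + 3*I)*(1/(2*W)) = (2 + 3*I)/(2*W))
8 + 45*t(V(J, 3), -2) = 8 + 45*(4 - 1*(-2)) = 8 + 45*(4 + 2) = 8 + 45*6 = 8 + 270 = 278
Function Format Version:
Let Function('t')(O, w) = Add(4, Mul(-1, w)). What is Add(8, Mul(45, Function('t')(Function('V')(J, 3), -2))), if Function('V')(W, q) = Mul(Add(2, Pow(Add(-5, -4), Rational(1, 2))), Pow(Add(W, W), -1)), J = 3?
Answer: 278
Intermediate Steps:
Function('V')(W, q) = Mul(Rational(1, 2), Pow(W, -1), Add(2, Mul(3, I))) (Function('V')(W, q) = Mul(Add(2, Pow(-9, Rational(1, 2))), Pow(Mul(2, W), -1)) = Mul(Add(2, Mul(3, I)), Mul(Rational(1, 2), Pow(W, -1))) = Mul(Rational(1, 2), Pow(W, -1), Add(2, Mul(3, I))))
Add(8, Mul(45, Function('t')(Function('V')(J, 3), -2))) = Add(8, Mul(45, Add(4, Mul(-1, -2)))) = Add(8, Mul(45, Add(4, 2))) = Add(8, Mul(45, 6)) = Add(8, 270) = 278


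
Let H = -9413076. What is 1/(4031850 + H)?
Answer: -1/5381226 ≈ -1.8583e-7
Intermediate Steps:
1/(4031850 + H) = 1/(4031850 - 9413076) = 1/(-5381226) = -1/5381226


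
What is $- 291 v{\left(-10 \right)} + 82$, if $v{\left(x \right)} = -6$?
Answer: $1828$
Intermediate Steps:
$- 291 v{\left(-10 \right)} + 82 = \left(-291\right) \left(-6\right) + 82 = 1746 + 82 = 1828$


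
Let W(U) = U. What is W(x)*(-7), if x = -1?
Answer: 7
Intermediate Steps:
W(x)*(-7) = -1*(-7) = 7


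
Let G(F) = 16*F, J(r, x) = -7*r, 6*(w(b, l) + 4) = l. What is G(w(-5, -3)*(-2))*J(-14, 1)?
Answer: 14112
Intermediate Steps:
w(b, l) = -4 + l/6
G(w(-5, -3)*(-2))*J(-14, 1) = (16*((-4 + (⅙)*(-3))*(-2)))*(-7*(-14)) = (16*((-4 - ½)*(-2)))*98 = (16*(-9/2*(-2)))*98 = (16*9)*98 = 144*98 = 14112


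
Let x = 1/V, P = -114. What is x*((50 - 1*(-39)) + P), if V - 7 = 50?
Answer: -25/57 ≈ -0.43860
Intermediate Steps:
V = 57 (V = 7 + 50 = 57)
x = 1/57 ≈ 0.017544
x*((50 - 1*(-39)) + P) = ((50 - 1*(-39)) - 114)/57 = ((50 + 39) - 114)/57 = (89 - 114)/57 = (1/57)*(-25) = -25/57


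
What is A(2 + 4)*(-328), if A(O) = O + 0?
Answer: -1968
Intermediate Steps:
A(O) = O
A(2 + 4)*(-328) = (2 + 4)*(-328) = 6*(-328) = -1968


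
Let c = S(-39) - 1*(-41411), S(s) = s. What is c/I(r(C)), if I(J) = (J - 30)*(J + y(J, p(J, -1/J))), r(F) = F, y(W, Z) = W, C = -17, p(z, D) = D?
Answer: 20686/799 ≈ 25.890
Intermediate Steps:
c = 41372 (c = -39 - 1*(-41411) = -39 + 41411 = 41372)
I(J) = 2*J*(-30 + J) (I(J) = (J - 30)*(J + J) = (-30 + J)*(2*J) = 2*J*(-30 + J))
c/I(r(C)) = 41372/((2*(-17)*(-30 - 17))) = 41372/((2*(-17)*(-47))) = 41372/1598 = 41372*(1/1598) = 20686/799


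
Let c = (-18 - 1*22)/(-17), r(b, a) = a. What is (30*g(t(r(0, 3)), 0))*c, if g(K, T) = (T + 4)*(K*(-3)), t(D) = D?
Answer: -43200/17 ≈ -2541.2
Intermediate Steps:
g(K, T) = -3*K*(4 + T) (g(K, T) = (4 + T)*(-3*K) = -3*K*(4 + T))
c = 40/17 (c = (-18 - 22)*(-1/17) = -40*(-1/17) = 40/17 ≈ 2.3529)
(30*g(t(r(0, 3)), 0))*c = (30*(-3*3*(4 + 0)))*(40/17) = (30*(-3*3*4))*(40/17) = (30*(-36))*(40/17) = -1080*40/17 = -43200/17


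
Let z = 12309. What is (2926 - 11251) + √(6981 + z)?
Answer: -8325 + √19290 ≈ -8186.1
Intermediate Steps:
(2926 - 11251) + √(6981 + z) = (2926 - 11251) + √(6981 + 12309) = -8325 + √19290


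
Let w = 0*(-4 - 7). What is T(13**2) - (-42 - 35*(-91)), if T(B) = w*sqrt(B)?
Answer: -3143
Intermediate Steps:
w = 0 (w = 0*(-11) = 0)
T(B) = 0 (T(B) = 0*sqrt(B) = 0)
T(13**2) - (-42 - 35*(-91)) = 0 - (-42 - 35*(-91)) = 0 - (-42 + 3185) = 0 - 1*3143 = 0 - 3143 = -3143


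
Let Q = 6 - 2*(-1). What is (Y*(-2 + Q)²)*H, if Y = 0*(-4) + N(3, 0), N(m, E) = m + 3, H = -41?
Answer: -8856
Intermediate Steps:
Q = 8 (Q = 6 + 2 = 8)
N(m, E) = 3 + m
Y = 6 (Y = 0*(-4) + (3 + 3) = 0 + 6 = 6)
(Y*(-2 + Q)²)*H = (6*(-2 + 8)²)*(-41) = (6*6²)*(-41) = (6*36)*(-41) = 216*(-41) = -8856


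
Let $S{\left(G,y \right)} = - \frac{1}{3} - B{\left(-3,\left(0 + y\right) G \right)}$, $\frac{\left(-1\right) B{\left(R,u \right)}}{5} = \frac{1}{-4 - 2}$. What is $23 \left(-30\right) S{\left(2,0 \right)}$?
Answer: $805$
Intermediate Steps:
$B{\left(R,u \right)} = \frac{5}{6}$ ($B{\left(R,u \right)} = - \frac{5}{-4 - 2} = - \frac{5}{-6} = \left(-5\right) \left(- \frac{1}{6}\right) = \frac{5}{6}$)
$S{\left(G,y \right)} = - \frac{7}{6}$ ($S{\left(G,y \right)} = - \frac{1}{3} - \frac{5}{6} = - \frac{7}{6}$)
$23 \left(-30\right) S{\left(2,0 \right)} = 23 \left(-30\right) \left(- \frac{7}{6}\right) = \left(-690\right) \left(- \frac{7}{6}\right) = 805$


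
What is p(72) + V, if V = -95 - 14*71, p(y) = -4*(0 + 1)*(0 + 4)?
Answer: -1105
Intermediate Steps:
p(y) = -16 (p(y) = -4*4 = -16)
V = -1089 (V = -95 - 994 = -1089)
p(72) + V = -16 - 1089 = -1105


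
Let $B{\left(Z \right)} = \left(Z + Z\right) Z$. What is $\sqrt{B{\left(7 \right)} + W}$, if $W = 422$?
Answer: $2 \sqrt{130} \approx 22.803$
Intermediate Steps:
$B{\left(Z \right)} = 2 Z^{2}$ ($B{\left(Z \right)} = 2 Z Z = 2 Z^{2}$)
$\sqrt{B{\left(7 \right)} + W} = \sqrt{2 \cdot 7^{2} + 422} = \sqrt{2 \cdot 49 + 422} = \sqrt{98 + 422} = \sqrt{520} = 2 \sqrt{130}$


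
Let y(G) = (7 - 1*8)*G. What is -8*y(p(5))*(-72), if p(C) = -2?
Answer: 1152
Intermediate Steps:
y(G) = -G (y(G) = (7 - 8)*G = -G)
-8*y(p(5))*(-72) = -(-8)*(-2)*(-72) = -8*2*(-72) = -16*(-72) = 1152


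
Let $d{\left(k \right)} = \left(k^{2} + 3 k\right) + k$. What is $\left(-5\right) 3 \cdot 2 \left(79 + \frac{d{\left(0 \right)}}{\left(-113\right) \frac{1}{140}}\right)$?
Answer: $-2370$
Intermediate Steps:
$d{\left(k \right)} = k^{2} + 4 k$
$\left(-5\right) 3 \cdot 2 \left(79 + \frac{d{\left(0 \right)}}{\left(-113\right) \frac{1}{140}}\right) = \left(-5\right) 3 \cdot 2 \left(79 + \frac{0 \left(4 + 0\right)}{\left(-113\right) \frac{1}{140}}\right) = \left(-15\right) 2 \left(79 + \frac{0 \cdot 4}{\left(-113\right) \frac{1}{140}}\right) = - 30 \left(79 + \frac{0}{- \frac{113}{140}}\right) = - 30 \left(79 + 0 \left(- \frac{140}{113}\right)\right) = - 30 \left(79 + 0\right) = \left(-30\right) 79 = -2370$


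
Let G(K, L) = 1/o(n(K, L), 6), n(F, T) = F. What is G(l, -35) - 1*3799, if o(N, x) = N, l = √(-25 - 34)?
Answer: -3799 - I*√59/59 ≈ -3799.0 - 0.13019*I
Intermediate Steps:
l = I*√59 (l = √(-59) = I*√59 ≈ 7.6811*I)
G(K, L) = 1/K
G(l, -35) - 1*3799 = 1/(I*√59) - 1*3799 = -I*√59/59 - 3799 = -3799 - I*√59/59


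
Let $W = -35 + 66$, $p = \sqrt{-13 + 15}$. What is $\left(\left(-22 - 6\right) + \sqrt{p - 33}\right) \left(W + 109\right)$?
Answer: $-3920 + 140 i \sqrt{33 - \sqrt{2}} \approx -3920.0 + 786.82 i$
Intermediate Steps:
$p = \sqrt{2} \approx 1.4142$
$W = 31$
$\left(\left(-22 - 6\right) + \sqrt{p - 33}\right) \left(W + 109\right) = \left(\left(-22 - 6\right) + \sqrt{\sqrt{2} - 33}\right) \left(31 + 109\right) = \left(\left(-22 - 6\right) + \sqrt{-33 + \sqrt{2}}\right) 140 = \left(-28 + \sqrt{-33 + \sqrt{2}}\right) 140 = -3920 + 140 \sqrt{-33 + \sqrt{2}}$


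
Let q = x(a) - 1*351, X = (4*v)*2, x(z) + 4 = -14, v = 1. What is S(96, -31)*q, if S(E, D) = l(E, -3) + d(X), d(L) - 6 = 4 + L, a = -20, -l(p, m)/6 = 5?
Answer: 4428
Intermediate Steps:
l(p, m) = -30 (l(p, m) = -6*5 = -30)
x(z) = -18 (x(z) = -4 - 14 = -18)
X = 8 (X = (4*1)*2 = 4*2 = 8)
q = -369 (q = -18 - 1*351 = -18 - 351 = -369)
d(L) = 10 + L (d(L) = 6 + (4 + L) = 10 + L)
S(E, D) = -12 (S(E, D) = -30 + (10 + 8) = -30 + 18 = -12)
S(96, -31)*q = -12*(-369) = 4428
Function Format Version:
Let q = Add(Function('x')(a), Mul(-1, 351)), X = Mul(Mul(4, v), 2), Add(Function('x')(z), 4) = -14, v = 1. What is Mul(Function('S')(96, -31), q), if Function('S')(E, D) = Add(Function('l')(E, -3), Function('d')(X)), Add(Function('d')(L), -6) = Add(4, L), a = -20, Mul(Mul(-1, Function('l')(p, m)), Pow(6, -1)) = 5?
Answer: 4428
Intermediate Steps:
Function('l')(p, m) = -30 (Function('l')(p, m) = Mul(-6, 5) = -30)
Function('x')(z) = -18 (Function('x')(z) = Add(-4, -14) = -18)
X = 8 (X = Mul(Mul(4, 1), 2) = Mul(4, 2) = 8)
q = -369 (q = Add(-18, Mul(-1, 351)) = Add(-18, -351) = -369)
Function('d')(L) = Add(10, L) (Function('d')(L) = Add(6, Add(4, L)) = Add(10, L))
Function('S')(E, D) = -12 (Function('S')(E, D) = Add(-30, Add(10, 8)) = Add(-30, 18) = -12)
Mul(Function('S')(96, -31), q) = Mul(-12, -369) = 4428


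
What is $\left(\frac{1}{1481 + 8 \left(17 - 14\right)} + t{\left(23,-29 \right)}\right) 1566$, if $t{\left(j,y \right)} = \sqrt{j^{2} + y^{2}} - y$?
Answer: $\frac{68349636}{1505} + 1566 \sqrt{1370} \approx 1.0338 \cdot 10^{5}$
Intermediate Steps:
$\left(\frac{1}{1481 + 8 \left(17 - 14\right)} + t{\left(23,-29 \right)}\right) 1566 = \left(\frac{1}{1481 + 8 \left(17 - 14\right)} - \left(-29 - \sqrt{23^{2} + \left(-29\right)^{2}}\right)\right) 1566 = \left(\frac{1}{1481 + 8 \cdot 3} + \left(\sqrt{529 + 841} + 29\right)\right) 1566 = \left(\frac{1}{1481 + 24} + \left(\sqrt{1370} + 29\right)\right) 1566 = \left(\frac{1}{1505} + \left(29 + \sqrt{1370}\right)\right) 1566 = \left(\frac{43646}{1505} + \sqrt{1370}\right) 1566 = \frac{68349636}{1505} + 1566 \sqrt{1370}$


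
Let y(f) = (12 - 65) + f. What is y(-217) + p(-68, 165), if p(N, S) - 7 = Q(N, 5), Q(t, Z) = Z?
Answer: -258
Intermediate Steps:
y(f) = -53 + f
p(N, S) = 12 (p(N, S) = 7 + 5 = 12)
y(-217) + p(-68, 165) = (-53 - 217) + 12 = -270 + 12 = -258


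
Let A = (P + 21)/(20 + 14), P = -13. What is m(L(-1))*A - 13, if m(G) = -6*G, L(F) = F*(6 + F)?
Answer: -101/17 ≈ -5.9412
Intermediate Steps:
A = 4/17 (A = (-13 + 21)/(20 + 14) = 8/34 = 8*(1/34) = 4/17 ≈ 0.23529)
m(L(-1))*A - 13 = -(-6)*(6 - 1)*(4/17) - 13 = -(-6)*5*(4/17) - 13 = -6*(-5)*(4/17) - 13 = 30*(4/17) - 13 = 120/17 - 13 = -101/17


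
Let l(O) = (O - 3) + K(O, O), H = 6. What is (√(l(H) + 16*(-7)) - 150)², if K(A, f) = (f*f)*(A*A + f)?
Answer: (150 - √1403)² ≈ 12666.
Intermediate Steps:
K(A, f) = f²*(f + A²) (K(A, f) = f²*(A² + f) = f²*(f + A²))
l(O) = -3 + O + O²*(O + O²) (l(O) = (O - 3) + O²*(O + O²) = (-3 + O) + O²*(O + O²) = -3 + O + O²*(O + O²))
(√(l(H) + 16*(-7)) - 150)² = (√((-3 + 6 + 6³*(1 + 6)) + 16*(-7)) - 150)² = (√((-3 + 6 + 216*7) - 112) - 150)² = (√((-3 + 6 + 1512) - 112) - 150)² = (√(1515 - 112) - 150)² = (√1403 - 150)² = (-150 + √1403)²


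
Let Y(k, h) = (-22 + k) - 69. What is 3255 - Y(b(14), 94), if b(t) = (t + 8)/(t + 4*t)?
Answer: 117099/35 ≈ 3345.7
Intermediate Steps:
b(t) = (8 + t)/(5*t) (b(t) = (8 + t)/((5*t)) = (8 + t)*(1/(5*t)) = (8 + t)/(5*t))
Y(k, h) = -91 + k
3255 - Y(b(14), 94) = 3255 - (-91 + (⅕)*(8 + 14)/14) = 3255 - (-91 + (⅕)*(1/14)*22) = 3255 - (-91 + 11/35) = 3255 - 1*(-3174/35) = 3255 + 3174/35 = 117099/35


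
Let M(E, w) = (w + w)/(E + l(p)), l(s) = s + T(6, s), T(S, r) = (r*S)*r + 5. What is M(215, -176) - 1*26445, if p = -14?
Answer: -18273671/691 ≈ -26445.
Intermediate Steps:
T(S, r) = 5 + S*r² (T(S, r) = (S*r)*r + 5 = S*r² + 5 = 5 + S*r²)
l(s) = 5 + s + 6*s² (l(s) = s + (5 + 6*s²) = 5 + s + 6*s²)
M(E, w) = 2*w/(1167 + E) (M(E, w) = (w + w)/(E + (5 - 14 + 6*(-14)²)) = (2*w)/(E + (5 - 14 + 6*196)) = (2*w)/(E + (5 - 14 + 1176)) = (2*w)/(E + 1167) = (2*w)/(1167 + E) = 2*w/(1167 + E))
M(215, -176) - 1*26445 = 2*(-176)/(1167 + 215) - 1*26445 = 2*(-176)/1382 - 26445 = 2*(-176)*(1/1382) - 26445 = -176/691 - 26445 = -18273671/691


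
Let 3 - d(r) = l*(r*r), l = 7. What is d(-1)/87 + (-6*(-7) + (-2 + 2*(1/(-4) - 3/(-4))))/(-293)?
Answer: -4739/25491 ≈ -0.18591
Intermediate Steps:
d(r) = 3 - 7*r² (d(r) = 3 - 7*r*r = 3 - 7*r²)
d(-1)/87 + (-6*(-7) + (-2 + 2*(1/(-4) - 3/(-4))))/(-293) = (3 - 7*(-1)²)/87 + (-6*(-7) + (-2 + 2*(1/(-4) - 3/(-4))))/(-293) = (3 - 7*1)*(1/87) + (42 + (-2 + 2*(1*(-¼) - 3*(-¼))))*(-1/293) = (3 - 7)*(1/87) + (42 + (-2 + 2*(-¼ + ¾)))*(-1/293) = -4*1/87 + (42 + (-2 + 2*(½)))*(-1/293) = -4/87 + (42 + (-2 + 1))*(-1/293) = -4/87 + (42 - 1)*(-1/293) = -4/87 + 41*(-1/293) = -4/87 - 41/293 = -4739/25491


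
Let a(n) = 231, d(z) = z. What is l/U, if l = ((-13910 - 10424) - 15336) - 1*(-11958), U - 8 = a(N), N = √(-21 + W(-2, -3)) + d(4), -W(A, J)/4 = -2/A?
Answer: -27712/239 ≈ -115.95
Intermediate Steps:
W(A, J) = 8/A (W(A, J) = -(-8)/A = 8/A)
N = 4 + 5*I (N = √(-21 + 8/(-2)) + 4 = √(-21 + 8*(-½)) + 4 = √(-21 - 4) + 4 = √(-25) + 4 = 5*I + 4 = 4 + 5*I ≈ 4.0 + 5.0*I)
U = 239 (U = 8 + 231 = 239)
l = -27712 (l = (-24334 - 15336) + 11958 = -39670 + 11958 = -27712)
l/U = -27712/239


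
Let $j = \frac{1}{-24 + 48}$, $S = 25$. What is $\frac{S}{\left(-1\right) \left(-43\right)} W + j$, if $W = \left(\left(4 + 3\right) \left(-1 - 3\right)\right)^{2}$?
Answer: $\frac{470443}{1032} \approx 455.86$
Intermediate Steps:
$W = 784$ ($W = \left(7 \left(-4\right)\right)^{2} = \left(-28\right)^{2} = 784$)
$j = \frac{1}{24} \approx 0.041667$
$\frac{S}{\left(-1\right) \left(-43\right)} W + j = \frac{25}{\left(-1\right) \left(-43\right)} 784 + \frac{1}{24} = \frac{25}{43} \cdot 784 + \frac{1}{24} = \frac{19600}{43} + \frac{1}{24} = \frac{470443}{1032}$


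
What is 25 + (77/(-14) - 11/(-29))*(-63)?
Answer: 20161/58 ≈ 347.60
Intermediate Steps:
25 + (77/(-14) - 11/(-29))*(-63) = 25 + (77*(-1/14) - 11*(-1/29))*(-63) = 25 + (-11/2 + 11/29)*(-63) = 25 - 297/58*(-63) = 25 + 18711/58 = 20161/58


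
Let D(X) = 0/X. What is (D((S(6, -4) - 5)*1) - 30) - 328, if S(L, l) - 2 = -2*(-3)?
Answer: -358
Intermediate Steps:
S(L, l) = 8 (S(L, l) = 2 - 2*(-3) = 2 + 6 = 8)
D(X) = 0
(D((S(6, -4) - 5)*1) - 30) - 328 = (0 - 30) - 328 = -30 - 328 = -358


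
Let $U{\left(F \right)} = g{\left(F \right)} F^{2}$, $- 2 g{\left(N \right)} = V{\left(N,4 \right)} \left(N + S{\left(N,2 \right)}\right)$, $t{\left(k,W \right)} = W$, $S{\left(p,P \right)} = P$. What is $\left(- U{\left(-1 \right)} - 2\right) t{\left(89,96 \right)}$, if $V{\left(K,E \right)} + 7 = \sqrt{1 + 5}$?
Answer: $-528 + 48 \sqrt{6} \approx -410.42$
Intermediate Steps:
$V{\left(K,E \right)} = -7 + \sqrt{6}$ ($V{\left(K,E \right)} = -7 + \sqrt{1 + 5} = -7 + \sqrt{6}$)
$g{\left(N \right)} = - \frac{\left(-7 + \sqrt{6}\right) \left(2 + N\right)}{2}$ ($g{\left(N \right)} = - \frac{\left(-7 + \sqrt{6}\right) \left(N + 2\right)}{2} = - \frac{\left(-7 + \sqrt{6}\right) \left(2 + N\right)}{2}$)
$U{\left(F \right)} = \frac{F^{2} \left(2 + F\right) \left(7 - \sqrt{6}\right)}{2}$ ($U{\left(F \right)} = \frac{\left(2 + F\right) \left(7 - \sqrt{6}\right)}{2} F^{2} = \frac{F^{2} \left(2 + F\right) \left(7 - \sqrt{6}\right)}{2}$)
$\left(- U{\left(-1 \right)} - 2\right) t{\left(89,96 \right)} = \left(- \frac{\left(-1\right)^{2} \left(2 - 1\right) \left(7 - \sqrt{6}\right)}{2} - 2\right) 96 = \left(- \frac{1 \cdot 1 \left(7 - \sqrt{6}\right)}{2} - 2\right) 96 = \left(- (\frac{7}{2} - \frac{\sqrt{6}}{2}) - 2\right) 96 = \left(\left(- \frac{7}{2} + \frac{\sqrt{6}}{2}\right) - 2\right) 96 = \left(- \frac{11}{2} + \frac{\sqrt{6}}{2}\right) 96 = -528 + 48 \sqrt{6}$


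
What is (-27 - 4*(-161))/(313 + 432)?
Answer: 617/745 ≈ 0.82819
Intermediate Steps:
(-27 - 4*(-161))/(313 + 432) = (-27 + 644)/745 = 617*(1/745) = 617/745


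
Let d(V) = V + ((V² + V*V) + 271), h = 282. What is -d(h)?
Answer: -159601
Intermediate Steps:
d(V) = 271 + V + 2*V² (d(V) = V + ((V² + V²) + 271) = V + (2*V² + 271) = V + (271 + 2*V²) = 271 + V + 2*V²)
-d(h) = -(271 + 282 + 2*282²) = -(271 + 282 + 2*79524) = -(271 + 282 + 159048) = -1*159601 = -159601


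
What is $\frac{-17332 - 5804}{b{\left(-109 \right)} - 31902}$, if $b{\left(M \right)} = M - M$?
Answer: $\frac{3856}{5317} \approx 0.72522$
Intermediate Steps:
$b{\left(M \right)} = 0$
$\frac{-17332 - 5804}{b{\left(-109 \right)} - 31902} = \frac{-17332 - 5804}{0 - 31902} = - \frac{23136}{-31902} = \left(-23136\right) \left(- \frac{1}{31902}\right) = \frac{3856}{5317}$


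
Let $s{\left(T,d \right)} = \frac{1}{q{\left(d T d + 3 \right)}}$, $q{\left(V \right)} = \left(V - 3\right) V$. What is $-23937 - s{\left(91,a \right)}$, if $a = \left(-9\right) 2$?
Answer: $- \frac{20810701125397}{869394708} \approx -23937.0$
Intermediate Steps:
$a = -18$
$q{\left(V \right)} = V \left(-3 + V\right)$ ($q{\left(V \right)} = \left(-3 + V\right) V = V \left(-3 + V\right)$)
$s{\left(T,d \right)} = \frac{1}{T d^{2} \left(3 + T d^{2}\right)}$ ($s{\left(T,d \right)} = \frac{1}{\left(d T d + 3\right) \left(-3 + \left(d T d + 3\right)\right)} = \frac{1}{\left(T d d + 3\right) \left(-3 + \left(T d d + 3\right)\right)} = \frac{1}{\left(T d^{2} + 3\right) \left(-3 + \left(T d^{2} + 3\right)\right)} = \frac{1}{\left(3 + T d^{2}\right) \left(-3 + \left(3 + T d^{2}\right)\right)} = \frac{1}{\left(3 + T d^{2}\right) T d^{2}} = \frac{1}{T d^{2} \left(3 + T d^{2}\right)}$)
$-23937 - s{\left(91,a \right)} = -23937 - \frac{1}{91 \cdot 324 \left(3 + 91 \left(-18\right)^{2}\right)} = -23937 - \frac{1}{91} \cdot \frac{1}{324} \frac{1}{3 + 91 \cdot 324} = -23937 - \frac{1}{91} \cdot \frac{1}{324} \frac{1}{3 + 29484} = -23937 - \frac{1}{91} \cdot \frac{1}{324} \cdot \frac{1}{29487} = -23937 - \frac{1}{869394708} = - \frac{20810701125397}{869394708}$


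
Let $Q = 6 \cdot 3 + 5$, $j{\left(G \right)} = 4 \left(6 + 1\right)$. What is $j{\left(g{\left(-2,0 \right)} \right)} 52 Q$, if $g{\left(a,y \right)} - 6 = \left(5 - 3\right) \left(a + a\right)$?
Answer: $33488$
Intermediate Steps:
$g{\left(a,y \right)} = 6 + 4 a$ ($g{\left(a,y \right)} = 6 + \left(5 - 3\right) \left(a + a\right) = 6 + 2 \cdot 2 a = 6 + 4 a$)
$j{\left(G \right)} = 28$ ($j{\left(G \right)} = 4 \cdot 7 = 28$)
$Q = 23$ ($Q = 18 + 5 = 23$)
$j{\left(g{\left(-2,0 \right)} \right)} 52 Q = 28 \cdot 52 \cdot 23 = 1456 \cdot 23 = 33488$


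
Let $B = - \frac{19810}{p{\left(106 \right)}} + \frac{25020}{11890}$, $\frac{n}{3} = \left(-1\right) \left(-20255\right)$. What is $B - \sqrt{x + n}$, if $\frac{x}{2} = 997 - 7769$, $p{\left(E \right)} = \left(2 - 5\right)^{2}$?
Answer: $- \frac{23531572}{10701} - \sqrt{47221} \approx -2416.3$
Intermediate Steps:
$p{\left(E \right)} = 9$ ($p{\left(E \right)} = \left(-3\right)^{2} = 9$)
$n = 60765$ ($n = 3 \left(\left(-1\right) \left(-20255\right)\right) = 3 \cdot 20255 = 60765$)
$x = -13544$ ($x = 2 \left(997 - 7769\right) = 2 \left(-6772\right) = -13544$)
$B = - \frac{23531572}{10701}$ ($B = - \frac{19810}{9} + \frac{25020}{11890} = \left(-19810\right) \frac{1}{9} + 25020 \cdot \frac{1}{11890} = - \frac{19810}{9} + \frac{2502}{1189} = - \frac{23531572}{10701} \approx -2199.0$)
$B - \sqrt{x + n} = - \frac{23531572}{10701} - \sqrt{-13544 + 60765} = - \frac{23531572}{10701} - \sqrt{47221}$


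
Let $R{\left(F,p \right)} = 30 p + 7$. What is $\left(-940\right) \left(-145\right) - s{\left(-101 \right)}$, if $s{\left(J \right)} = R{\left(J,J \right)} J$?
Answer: $-169023$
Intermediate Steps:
$R{\left(F,p \right)} = 7 + 30 p$
$s{\left(J \right)} = J \left(7 + 30 J\right)$ ($s{\left(J \right)} = \left(7 + 30 J\right) J = J \left(7 + 30 J\right)$)
$\left(-940\right) \left(-145\right) - s{\left(-101 \right)} = \left(-940\right) \left(-145\right) - - 101 \left(7 + 30 \left(-101\right)\right) = 136300 - - 101 \left(7 - 3030\right) = 136300 - \left(-101\right) \left(-3023\right) = 136300 - 305323 = -169023$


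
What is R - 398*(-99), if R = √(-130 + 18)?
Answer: 39402 + 4*I*√7 ≈ 39402.0 + 10.583*I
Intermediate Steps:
R = 4*I*√7 (R = √(-112) = 4*I*√7 ≈ 10.583*I)
R - 398*(-99) = 4*I*√7 - 398*(-99) = 4*I*√7 + 39402 = 39402 + 4*I*√7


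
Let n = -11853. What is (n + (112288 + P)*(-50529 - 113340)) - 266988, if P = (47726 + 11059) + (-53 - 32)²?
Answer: -29217793803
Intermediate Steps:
P = 66010 (P = 58785 + (-85)² = 58785 + 7225 = 66010)
(n + (112288 + P)*(-50529 - 113340)) - 266988 = (-11853 + (112288 + 66010)*(-50529 - 113340)) - 266988 = (-11853 + 178298*(-163869)) - 266988 = (-11853 - 29217514962) - 266988 = -29217526815 - 266988 = -29217793803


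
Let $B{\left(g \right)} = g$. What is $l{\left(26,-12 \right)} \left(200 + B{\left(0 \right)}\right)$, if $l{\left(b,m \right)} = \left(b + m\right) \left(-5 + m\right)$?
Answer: $-47600$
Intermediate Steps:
$l{\left(b,m \right)} = \left(-5 + m\right) \left(b + m\right)$
$l{\left(26,-12 \right)} \left(200 + B{\left(0 \right)}\right) = \left(\left(-12\right)^{2} - 130 - -60 + 26 \left(-12\right)\right) \left(200 + 0\right) = \left(144 - 130 + 60 - 312\right) 200 = \left(-238\right) 200 = -47600$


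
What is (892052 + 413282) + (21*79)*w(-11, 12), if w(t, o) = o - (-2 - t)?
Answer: 1310311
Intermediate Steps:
w(t, o) = 2 + o + t (w(t, o) = o + (2 + t) = 2 + o + t)
(892052 + 413282) + (21*79)*w(-11, 12) = (892052 + 413282) + (21*79)*(2 + 12 - 11) = 1305334 + 1659*3 = 1305334 + 4977 = 1310311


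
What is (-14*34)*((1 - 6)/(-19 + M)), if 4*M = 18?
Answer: -4760/29 ≈ -164.14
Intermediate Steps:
M = 9/2 (M = (¼)*18 = 9/2 ≈ 4.5000)
(-14*34)*((1 - 6)/(-19 + M)) = (-14*34)*((1 - 6)/(-19 + 9/2)) = -(-2380)/(-29/2) = -(-2380)*(-2)/29 = -476*10/29 = -4760/29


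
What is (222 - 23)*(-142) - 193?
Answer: -28451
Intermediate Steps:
(222 - 23)*(-142) - 193 = 199*(-142) - 193 = -28258 - 193 = -28451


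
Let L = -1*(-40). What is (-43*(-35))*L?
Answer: 60200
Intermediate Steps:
L = 40
(-43*(-35))*L = -43*(-35)*40 = 1505*40 = 60200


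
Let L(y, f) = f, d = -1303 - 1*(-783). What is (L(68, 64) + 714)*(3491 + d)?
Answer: 2311438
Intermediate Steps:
d = -520 (d = -1303 + 783 = -520)
(L(68, 64) + 714)*(3491 + d) = (64 + 714)*(3491 - 520) = 778*2971 = 2311438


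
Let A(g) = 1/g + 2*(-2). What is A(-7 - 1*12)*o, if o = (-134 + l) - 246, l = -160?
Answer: 41580/19 ≈ 2188.4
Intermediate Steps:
o = -540 (o = (-134 - 160) - 246 = -294 - 246 = -540)
A(g) = -4 + 1/g (A(g) = 1/g - 4 = -4 + 1/g)
A(-7 - 1*12)*o = (-4 + 1/(-7 - 1*12))*(-540) = (-4 + 1/(-7 - 12))*(-540) = (-4 + 1/(-19))*(-540) = (-4 - 1/19)*(-540) = -77/19*(-540) = 41580/19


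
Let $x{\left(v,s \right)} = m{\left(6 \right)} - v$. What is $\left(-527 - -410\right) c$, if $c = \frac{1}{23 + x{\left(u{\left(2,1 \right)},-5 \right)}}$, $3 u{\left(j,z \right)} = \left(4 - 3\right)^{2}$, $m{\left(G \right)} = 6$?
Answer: $- \frac{351}{86} \approx -4.0814$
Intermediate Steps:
$u{\left(j,z \right)} = \frac{1}{3}$ ($u{\left(j,z \right)} = \frac{\left(4 - 3\right)^{2}}{3} = \frac{1^{2}}{3} = \frac{1}{3} \cdot 1 = \frac{1}{3}$)
$x{\left(v,s \right)} = 6 - v$
$c = \frac{3}{86}$ ($c = \frac{1}{23 + \left(6 - \frac{1}{3}\right)} = \frac{1}{23 + \frac{17}{3}} = \frac{1}{\frac{86}{3}} = \frac{3}{86} \approx 0.034884$)
$\left(-527 - -410\right) c = \left(-527 - -410\right) \frac{3}{86} = \left(-527 + 410\right) \frac{3}{86} = \left(-117\right) \frac{3}{86} = - \frac{351}{86}$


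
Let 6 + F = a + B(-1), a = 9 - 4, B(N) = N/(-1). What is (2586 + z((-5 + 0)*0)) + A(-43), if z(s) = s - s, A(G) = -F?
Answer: 2586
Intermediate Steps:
B(N) = -N (B(N) = N*(-1) = -N)
a = 5
F = 0 (F = -6 + (5 - 1*(-1)) = -6 + (5 + 1) = -6 + 6 = 0)
A(G) = 0 (A(G) = -1*0 = 0)
z(s) = 0
(2586 + z((-5 + 0)*0)) + A(-43) = (2586 + 0) + 0 = 2586 + 0 = 2586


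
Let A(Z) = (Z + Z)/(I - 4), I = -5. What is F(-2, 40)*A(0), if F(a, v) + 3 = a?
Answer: 0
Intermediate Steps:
F(a, v) = -3 + a
A(Z) = -2*Z/9 (A(Z) = (Z + Z)/(-5 - 4) = (2*Z)/(-9) = (2*Z)*(-⅑) = -2*Z/9)
F(-2, 40)*A(0) = (-3 - 2)*(-2/9*0) = -5*0 = 0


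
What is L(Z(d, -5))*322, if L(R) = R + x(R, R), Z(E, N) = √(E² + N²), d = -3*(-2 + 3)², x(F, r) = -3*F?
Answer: -644*√34 ≈ -3755.1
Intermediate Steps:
d = -3 (d = -3*1² = -3*1 = -3)
L(R) = -2*R (L(R) = R - 3*R = -2*R)
L(Z(d, -5))*322 = -2*√((-3)² + (-5)²)*322 = -2*√(9 + 25)*322 = -2*√34*322 = -644*√34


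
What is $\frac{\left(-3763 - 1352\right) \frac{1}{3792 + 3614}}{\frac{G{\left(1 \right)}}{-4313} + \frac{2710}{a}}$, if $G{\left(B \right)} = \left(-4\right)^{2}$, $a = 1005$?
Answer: $- \frac{886851999}{3457757716} \approx -0.25648$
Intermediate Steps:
$G{\left(B \right)} = 16$
$\frac{\left(-3763 - 1352\right) \frac{1}{3792 + 3614}}{\frac{G{\left(1 \right)}}{-4313} + \frac{2710}{a}} = \frac{\left(-3763 - 1352\right) \frac{1}{3792 + 3614}}{\frac{16}{-4313} + \frac{2710}{1005}} = \frac{\left(-5115\right) \frac{1}{7406}}{16 \left(- \frac{1}{4313}\right) + 2710 \cdot \frac{1}{1005}} = \frac{\left(-5115\right) \frac{1}{7406}}{- \frac{16}{4313} + \frac{542}{201}} = - \frac{5115}{7406 \cdot \frac{2334430}{866913}} = \left(- \frac{5115}{7406}\right) \frac{866913}{2334430} = - \frac{886851999}{3457757716}$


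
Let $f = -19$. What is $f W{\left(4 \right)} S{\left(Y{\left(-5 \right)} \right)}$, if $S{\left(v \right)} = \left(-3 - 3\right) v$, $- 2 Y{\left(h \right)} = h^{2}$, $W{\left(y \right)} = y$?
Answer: $-5700$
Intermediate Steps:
$Y{\left(h \right)} = - \frac{h^{2}}{2}$
$S{\left(v \right)} = - 6 v$
$f W{\left(4 \right)} S{\left(Y{\left(-5 \right)} \right)} = \left(-19\right) 4 \left(- 6 \left(- \frac{\left(-5\right)^{2}}{2}\right)\right) = - 76 \left(- 6 \left(\left(- \frac{1}{2}\right) 25\right)\right) = - 76 \left(\left(-6\right) \left(- \frac{25}{2}\right)\right) = \left(-76\right) 75 = -5700$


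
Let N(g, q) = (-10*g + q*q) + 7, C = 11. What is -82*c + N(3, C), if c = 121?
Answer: -9824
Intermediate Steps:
N(g, q) = 7 + q**2 - 10*g (N(g, q) = (-10*g + q**2) + 7 = (q**2 - 10*g) + 7 = 7 + q**2 - 10*g)
-82*c + N(3, C) = -82*121 + (7 + 11**2 - 10*3) = -9922 + (7 + 121 - 30) = -9922 + 98 = -9824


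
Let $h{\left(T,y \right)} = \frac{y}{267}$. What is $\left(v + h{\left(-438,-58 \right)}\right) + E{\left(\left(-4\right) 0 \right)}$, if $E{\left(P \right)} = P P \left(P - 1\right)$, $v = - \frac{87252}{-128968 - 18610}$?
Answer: $\frac{7368380}{19701663} \approx 0.374$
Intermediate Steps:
$h{\left(T,y \right)} = \frac{y}{267}$ ($h{\left(T,y \right)} = y \frac{1}{267} = \frac{y}{267}$)
$v = \frac{43626}{73789}$ ($v = - \frac{87252}{-128968 - 18610} = - \frac{87252}{-147578} = \left(-87252\right) \left(- \frac{1}{147578}\right) = \frac{43626}{73789} \approx 0.59123$)
$E{\left(P \right)} = P^{2} \left(-1 + P\right)$ ($E{\left(P \right)} = P P \left(-1 + P\right) = P^{2} \left(-1 + P\right)$)
$\left(v + h{\left(-438,-58 \right)}\right) + E{\left(\left(-4\right) 0 \right)} = \left(\frac{43626}{73789} + \frac{1}{267} \left(-58\right)\right) + \left(\left(-4\right) 0\right)^{2} \left(-1 - 0\right) = \left(\frac{43626}{73789} - \frac{58}{267}\right) + 0^{2} \left(-1 + 0\right) = \frac{7368380}{19701663} + 0 \left(-1\right) = \frac{7368380}{19701663} + 0 = \frac{7368380}{19701663}$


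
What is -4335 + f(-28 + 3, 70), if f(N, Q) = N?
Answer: -4360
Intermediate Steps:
-4335 + f(-28 + 3, 70) = -4335 + (-28 + 3) = -4335 - 25 = -4360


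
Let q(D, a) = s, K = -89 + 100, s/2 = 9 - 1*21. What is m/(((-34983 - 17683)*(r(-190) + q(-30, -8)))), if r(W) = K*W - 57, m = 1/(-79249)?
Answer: -1/9061163127614 ≈ -1.1036e-13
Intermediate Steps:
s = -24 (s = 2*(9 - 1*21) = 2*(9 - 21) = 2*(-12) = -24)
K = 11
q(D, a) = -24
m = -1/79249 ≈ -1.2618e-5
r(W) = -57 + 11*W (r(W) = 11*W - 57 = -57 + 11*W)
m/(((-34983 - 17683)*(r(-190) + q(-30, -8)))) = -1/((-34983 - 17683)*((-57 + 11*(-190)) - 24))/79249 = -(-1/(52666*((-57 - 2090) - 24)))/79249 = -(-1/(52666*(-2147 - 24)))/79249 = -1/(79249*((-52666*(-2171)))) = -1/79249/114337886 = -1/79249*1/114337886 = -1/9061163127614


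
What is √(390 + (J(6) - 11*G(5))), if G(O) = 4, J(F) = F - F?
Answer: √346 ≈ 18.601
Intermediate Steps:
J(F) = 0
√(390 + (J(6) - 11*G(5))) = √(390 + (0 - 11*4)) = √(390 + (0 - 44)) = √(390 - 44) = √346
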